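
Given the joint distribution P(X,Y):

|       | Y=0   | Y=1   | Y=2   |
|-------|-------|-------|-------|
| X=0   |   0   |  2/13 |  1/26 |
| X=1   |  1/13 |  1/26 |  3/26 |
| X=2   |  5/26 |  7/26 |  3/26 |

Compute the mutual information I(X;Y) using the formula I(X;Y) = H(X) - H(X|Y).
0.1899 bits

I(X;Y) = H(X) - H(X|Y)

Marginal of X (row sums):
  P(X=0) = 0 + 2/13 + 1/26 = 5/26
  P(X=1) = 1/13 + 1/26 + 3/26 = 3/13
  P(X=2) = 5/26 + 7/26 + 3/26 = 15/26
H(X) = -[(5/26)·log₂(5/26) + (3/13)·log₂(3/13) + (15/26)·log₂(15/26)]
  = 0.4574 + 0.4882 + 0.4578 = 1.4034 bits

Marginal of Y (column sums):
  P(Y=0) = 0 + 1/13 + 5/26 = 7/26
  P(Y=1) = 2/13 + 1/26 + 7/26 = 6/13
  P(Y=2) = 1/26 + 3/26 + 3/26 = 7/26
H(X|Y) = Σ_y P(y)·H(X|Y=y):
  Y=0: P(Y=0) = 7/26, P(X|Y=0) = (0, 2/7, 5/7) → H(X|Y=0) = 0.8631
  Y=1: P(Y=1) = 6/13, P(X|Y=1) = (1/3, 1/12, 7/12) → H(X|Y=1) = 1.2807
  Y=2: P(Y=2) = 7/26, P(X|Y=2) = (1/7, 3/7, 3/7) → H(X|Y=2) = 1.4488
H(X|Y) = (7/26)·0.8631 + (6/13)·1.2807 + (7/26)·1.4488 = 1.2135 bits

I(X;Y) = H(X) - H(X|Y) = 1.4034 - 1.2135 = 0.1899 bits

Cross-check via I(X;Y) = H(X) + H(Y) - H(X,Y): computing H(Y) from the column sums and H(X,Y) from the 9 cells in the same way gives H(Y) = 1.5342 bits and H(X,Y) = 2.7477 bits, so
I(X;Y) = 1.4034 + 1.5342 - 2.7477 = 0.1899 bits ✓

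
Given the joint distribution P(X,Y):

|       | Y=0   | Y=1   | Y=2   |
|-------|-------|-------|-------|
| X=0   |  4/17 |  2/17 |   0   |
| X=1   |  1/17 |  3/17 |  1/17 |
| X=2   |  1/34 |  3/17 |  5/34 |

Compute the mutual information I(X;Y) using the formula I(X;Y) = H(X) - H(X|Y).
0.3129 bits

I(X;Y) = H(X) - H(X|Y)

Marginal of X (row sums):
  P(X=0) = 4/17 + 2/17 + 0 = 6/17
  P(X=1) = 1/17 + 3/17 + 1/17 = 5/17
  P(X=2) = 1/34 + 3/17 + 5/34 = 6/17
H(X) = -[(6/17)·log₂(6/17) + (5/17)·log₂(5/17) + (6/17)·log₂(6/17)]
  = 0.530294 + 0.519275 + 0.530294 = 1.57986 bits

Marginal of Y (column sums):
  P(Y=0) = 4/17 + 1/17 + 1/34 = 11/34
  P(Y=1) = 2/17 + 3/17 + 3/17 = 8/17
  P(Y=2) = 0 + 1/17 + 5/34 = 7/34
H(X|Y) = Σ_y P(y)·H(X|Y=y):
  Y=0: P(Y=0) = 11/34, P(X|Y=0) = (8/11, 2/11, 1/11) → H(X|Y=0) = 1.095795
  Y=1: P(Y=1) = 8/17, P(X|Y=1) = (1/4, 3/8, 3/8) → H(X|Y=1) = 1.561278
  Y=2: P(Y=2) = 7/34, P(X|Y=2) = (0, 2/7, 5/7) → H(X|Y=2) = 0.863121
H(X|Y) = (11/34)·1.095795 + (8/17)·1.561278 + (7/34)·0.863121 = 1.26694 bits

I(X;Y) = H(X) - H(X|Y) = 1.57986 - 1.26694 = 0.3129 bits

Cross-check via I(X;Y) = H(X) + H(Y) - H(X,Y): computing H(Y) from the column sums and H(X,Y) from the 9 cells in the same way gives H(Y) = 1.50790 bits and H(X,Y) = 2.77484 bits, so
I(X;Y) = 1.57986 + 1.50790 - 2.77484 = 0.3129 bits ✓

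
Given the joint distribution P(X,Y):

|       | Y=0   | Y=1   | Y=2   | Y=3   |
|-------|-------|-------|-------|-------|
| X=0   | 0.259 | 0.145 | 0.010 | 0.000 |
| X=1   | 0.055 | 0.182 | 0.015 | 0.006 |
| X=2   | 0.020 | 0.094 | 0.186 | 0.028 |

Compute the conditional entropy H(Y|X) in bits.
1.2587 bits

H(Y|X) = H(X,Y) - H(X)

H(X,Y) = -Σ_{x,y} P(x,y) log₂ P(x,y). Per-cell terms -P(x,y)·log₂P(x,y):
  X=0: 0.5047848, 0.4039519, 0.0664386, 0.0000000
  X=1: 0.2301434, 0.4473541, 0.0908834, 0.0442849
  X=2: 0.1128771, 0.3206524, 0.4513523, 0.1444360
  (cells with P = 0 contribute 0)
Sum of the 12 terms: H(X,Y) = 2.817159 bits

Marginal of X (row sums):
  P(X=0) = 0.259 + 0.145 + 0.010 + 0.000 = 0.414
  P(X=1) = 0.055 + 0.182 + 0.015 + 0.006 = 0.258
  P(X=2) = 0.020 + 0.094 + 0.186 + 0.028 = 0.328
H(X) = -[0.414·log₂(0.414) + 0.258·log₂(0.258) + 0.328·log₂(0.328)]
  = 0.5267311 + 0.5042757 + 0.5275002 = 1.558507 bits

H(Y|X) = H(X,Y) - H(X) = 2.817159 - 1.558507 = 1.2587 bits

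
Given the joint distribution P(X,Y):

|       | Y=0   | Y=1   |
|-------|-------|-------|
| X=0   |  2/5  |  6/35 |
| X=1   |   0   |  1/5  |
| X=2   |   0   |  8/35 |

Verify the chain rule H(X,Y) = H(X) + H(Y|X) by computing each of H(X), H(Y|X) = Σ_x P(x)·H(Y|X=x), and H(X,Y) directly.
H(X) = 1.4124 bits, H(Y|X) = 0.5036 bits, H(X,Y) = 1.9160 bits

Marginal of X (row sums):
  P(X=0) = 2/5 + 6/35 = 4/7
  P(X=1) = 0 + 1/5 = 1/5
  P(X=2) = 0 + 8/35 = 8/35
H(X) = -[(4/7)·log₂(4/7) + (1/5)·log₂(1/5) + (8/35)·log₂(8/35)]
  = 0.46135 + 0.46439 + 0.48669 = 1.4124 bits

H(Y|X) = Σ_x P(x)·H(Y|X=x):
  X=0: P(X=0) = 4/7, P(Y|X=0) = (7/10, 3/10) → H(Y|X=0) = 0.88129
  X=1: P(X=1) = 1/5, P(Y|X=1) = (0, 1) → H(Y|X=1) = 0.00000
  X=2: P(X=2) = 8/35, P(Y|X=2) = (0, 1) → H(Y|X=2) = 0.00000
H(Y|X) = (4/7)·0.88129 + (1/5)·0.00000 + (8/35)·0.00000 = 0.5036 bits

H(X,Y) = -Σ_{x,y} P(x,y) log₂ P(x,y). Per-cell terms -P(x,y)·log₂P(x,y):
  X=0: 0.52877, 0.43617
  X=1: 0.00000, 0.46439
  X=2: 0.00000, 0.48669
  (cells with P = 0 contribute 0)
Sum of the 6 terms: H(X,Y) = 1.9160 bits

Chain rule check:
  H(X) + H(Y|X) = 1.4124 + 0.5036 = 1.9160 bits
  H(X,Y) = 1.9160 bits
✓ Chain rule verified.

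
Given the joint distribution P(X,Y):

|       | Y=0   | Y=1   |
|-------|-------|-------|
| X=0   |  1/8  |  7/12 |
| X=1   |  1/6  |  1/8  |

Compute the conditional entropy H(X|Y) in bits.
0.7636 bits

H(X|Y) = H(X,Y) - H(Y)

H(X,Y) = -Σ_{x,y} P(x,y) log₂ P(x,y). Per-cell terms -P(x,y)·log₂P(x,y):
  X=0: 0.3750000, 0.4536044
  X=1: 0.4308271, 0.3750000
Sum of the 4 terms: H(X,Y) = 1.6344315 bits

Marginal of Y (column sums):
  P(Y=0) = 1/8 + 1/6 = 7/24
  P(Y=1) = 7/12 + 1/8 = 17/24
H(Y) = -[(7/24)·log₂(7/24) + (17/24)·log₂(17/24)]
  = 0.5184689 + 0.3523956 = 0.8708645 bits

H(X|Y) = H(X,Y) - H(Y) = 1.6344315 - 0.8708645 = 0.7636 bits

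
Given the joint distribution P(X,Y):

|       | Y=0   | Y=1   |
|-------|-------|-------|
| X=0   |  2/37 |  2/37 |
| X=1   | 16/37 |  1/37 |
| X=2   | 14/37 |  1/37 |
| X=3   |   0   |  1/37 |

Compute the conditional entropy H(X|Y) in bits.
1.3596 bits

H(X|Y) = H(X,Y) - H(Y)

H(X,Y) = -Σ_{x,y} P(x,y) log₂ P(x,y). Per-cell terms -P(x,y)·log₂P(x,y):
  X=0: 0.22754, 0.22754
  X=1: 0.52301, 0.14080
  X=2: 0.53052, 0.14080
  X=3: 0.00000, 0.14080
  (cells with P = 0 contribute 0)
Sum of the 8 terms: H(X,Y) = 1.9310 bits

Marginal of Y (column sums):
  P(Y=0) = 2/37 + 16/37 + 14/37 + 0 = 32/37
  P(Y=1) = 2/37 + 1/37 + 1/37 + 1/37 = 5/37
H(Y) = -[(32/37)·log₂(32/37) + (5/37)·log₂(5/37)]
  = 0.18115 + 0.39021 = 0.5714 bits

H(X|Y) = H(X,Y) - H(Y) = 1.9310 - 0.5714 = 1.3596 bits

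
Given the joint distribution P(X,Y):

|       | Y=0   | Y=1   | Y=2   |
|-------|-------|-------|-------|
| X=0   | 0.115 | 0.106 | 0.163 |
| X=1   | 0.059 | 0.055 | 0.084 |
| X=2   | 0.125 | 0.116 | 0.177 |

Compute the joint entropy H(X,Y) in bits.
3.0775 bits

H(X,Y) = -Σ_{x,y} P(x,y) log₂ P(x,y). Per-cell terms -P(x,y)·log₂P(x,y):
  X=0: 0.3588, 0.3432, 0.4266
  X=1: 0.2409, 0.2301, 0.3002
  X=2: 0.3750, 0.3605, 0.4422
Sum of the 9 terms: H(X,Y) = 3.0775 bits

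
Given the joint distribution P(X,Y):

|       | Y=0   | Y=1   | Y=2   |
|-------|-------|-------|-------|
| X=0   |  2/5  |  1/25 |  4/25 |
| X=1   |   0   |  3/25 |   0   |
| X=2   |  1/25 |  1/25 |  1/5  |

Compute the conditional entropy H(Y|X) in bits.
1.0170 bits

H(Y|X) = H(X,Y) - H(X)

H(X,Y) = -Σ_{x,y} P(x,y) log₂ P(x,y). Per-cell terms -P(x,y)·log₂P(x,y):
  X=0: 0.52877, 0.18575, 0.42302
  X=1: 0.00000, 0.36707, 0.00000
  X=2: 0.18575, 0.18575, 0.46439
  (cells with P = 0 contribute 0)
Sum of the 9 terms: H(X,Y) = 2.3405 bits

Marginal of X (row sums):
  P(X=0) = 2/5 + 1/25 + 4/25 = 3/5
  P(X=1) = 0 + 3/25 + 0 = 3/25
  P(X=2) = 1/25 + 1/25 + 1/5 = 7/25
H(X) = -[(3/5)·log₂(3/5) + (3/25)·log₂(3/25) + (7/25)·log₂(7/25)]
  = 0.44218 + 0.36707 + 0.51422 = 1.3235 bits

H(Y|X) = H(X,Y) - H(X) = 2.3405 - 1.3235 = 1.0170 bits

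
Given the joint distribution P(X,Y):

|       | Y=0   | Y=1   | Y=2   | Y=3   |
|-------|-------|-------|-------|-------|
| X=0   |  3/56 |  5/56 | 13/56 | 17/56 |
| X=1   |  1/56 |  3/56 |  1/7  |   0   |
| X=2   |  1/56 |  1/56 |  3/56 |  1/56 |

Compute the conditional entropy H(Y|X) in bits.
1.6158 bits

H(Y|X) = H(X,Y) - H(X)

H(X,Y) = -Σ_{x,y} P(x,y) log₂ P(x,y). Per-cell terms -P(x,y)·log₂P(x,y):
  X=0: 0.2262, 0.3112, 0.4891, 0.5221
  X=1: 0.1037, 0.2262, 0.4011, 0.0000
  X=2: 0.1037, 0.1037, 0.2262, 0.1037
  (cells with P = 0 contribute 0)
Sum of the 12 terms: H(X,Y) = 2.8169 bits

Marginal of X (row sums):
  P(X=0) = 3/56 + 5/56 + 13/56 + 17/56 = 19/28
  P(X=1) = 1/56 + 3/56 + 1/7 + 0 = 3/14
  P(X=2) = 1/56 + 1/56 + 3/56 + 1/56 = 3/28
H(X) = -[(19/28)·log₂(19/28) + (3/14)·log₂(3/14) + (3/28)·log₂(3/28)]
  = 0.3796 + 0.4762 + 0.3453 = 1.2011 bits

H(Y|X) = H(X,Y) - H(X) = 2.8169 - 1.2011 = 1.6158 bits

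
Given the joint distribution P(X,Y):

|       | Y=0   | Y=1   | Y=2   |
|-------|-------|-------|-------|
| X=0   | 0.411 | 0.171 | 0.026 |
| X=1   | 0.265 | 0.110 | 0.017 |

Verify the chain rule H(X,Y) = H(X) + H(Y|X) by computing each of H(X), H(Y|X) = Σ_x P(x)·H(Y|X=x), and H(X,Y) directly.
H(X) = 0.9661 bits, H(Y|X) = 1.0917 bits, H(X,Y) = 2.0578 bits

Marginal of X (row sums):
  P(X=0) = 0.411 + 0.171 + 0.026 = 0.608
  P(X=1) = 0.265 + 0.110 + 0.017 = 0.392
H(X) = -[0.608·log₂(0.608) + 0.392·log₂(0.392)]
  = 0.43646 + 0.52962 = 0.9661 bits

H(Y|X) = Σ_x P(x)·H(Y|X=x):
  X=0: P(X=0) = 0.608, P(Y|X=0) = (411/608, 9/32, 13/304) → H(Y|X=0) = 1.09106
  X=1: P(X=1) = 0.392, P(Y|X=1) = (265/392, 55/196, 17/392) → H(Y|X=1) = 1.09265
H(Y|X) = 0.608·1.09106 + 0.392·1.09265 = 1.0917 bits

H(X,Y) = -Σ_{x,y} P(x,y) log₂ P(x,y). Per-cell terms -P(x,y)·log₂P(x,y):
  X=0: 0.52723, 0.43570, 0.13690
  X=1: 0.50772, 0.35029, 0.09993
Sum of the 6 terms: H(X,Y) = 2.0578 bits

Chain rule check:
  H(X) + H(Y|X) = 0.9661 + 1.0917 = 2.0578 bits
  H(X,Y) = 2.0578 bits
✓ Chain rule verified.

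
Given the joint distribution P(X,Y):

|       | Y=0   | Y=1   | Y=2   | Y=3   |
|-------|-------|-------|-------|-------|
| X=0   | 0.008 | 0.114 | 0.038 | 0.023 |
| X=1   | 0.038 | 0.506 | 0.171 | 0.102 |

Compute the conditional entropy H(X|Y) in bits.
0.6866 bits

H(X|Y) = H(X,Y) - H(Y)

H(X,Y) = -Σ_{x,y} P(x,y) log₂ P(x,y). Per-cell terms -P(x,y)·log₂P(x,y):
  X=0: 0.0557, 0.3571, 0.1793, 0.1252
  X=1: 0.1793, 0.4973, 0.4357, 0.3359
Sum of the 8 terms: H(X,Y) = 2.1655 bits

Marginal of Y (column sums):
  P(Y=0) = 0.008 + 0.038 = 0.046
  P(Y=1) = 0.114 + 0.506 = 0.620
  P(Y=2) = 0.038 + 0.171 = 0.209
  P(Y=3) = 0.023 + 0.102 = 0.125
H(Y) = -[0.046·log₂(0.046) + 0.620·log₂(0.620) + 0.209·log₂(0.209) + 0.125·log₂(0.125)]
  = 0.2043 + 0.4276 + 0.4720 + 0.3750 = 1.4789 bits

H(X|Y) = H(X,Y) - H(Y) = 2.1655 - 1.4789 = 0.6866 bits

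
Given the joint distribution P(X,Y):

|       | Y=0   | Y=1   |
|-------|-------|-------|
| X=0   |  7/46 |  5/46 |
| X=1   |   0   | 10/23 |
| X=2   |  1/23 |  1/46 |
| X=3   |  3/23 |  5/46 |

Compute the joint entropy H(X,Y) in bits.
2.3318 bits

H(X,Y) = -Σ_{x,y} P(x,y) log₂ P(x,y). Per-cell terms -P(x,y)·log₂P(x,y):
  X=0: 0.4133, 0.3480
  X=1: 0.0000, 0.5224
  X=2: 0.1967, 0.1201
  X=3: 0.3833, 0.3480
  (cells with P = 0 contribute 0)
Sum of the 8 terms: H(X,Y) = 2.3318 bits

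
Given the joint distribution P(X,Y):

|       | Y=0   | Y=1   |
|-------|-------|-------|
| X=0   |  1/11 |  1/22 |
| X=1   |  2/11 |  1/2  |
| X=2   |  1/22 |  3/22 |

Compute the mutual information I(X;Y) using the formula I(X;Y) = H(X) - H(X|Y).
0.0592 bits

I(X;Y) = H(X) - H(X|Y)

Marginal of X (row sums):
  P(X=0) = 1/11 + 1/22 = 3/22
  P(X=1) = 2/11 + 1/2 = 15/22
  P(X=2) = 1/22 + 3/22 = 2/11
H(X) = -[(3/22)·log₂(3/22) + (15/22)·log₂(15/22) + (2/11)·log₂(2/11)]
  = 0.391973 + 0.376733 + 0.447169 = 1.215875 bits

Marginal of Y (column sums):
  P(Y=0) = 1/11 + 2/11 + 1/22 = 7/22
  P(Y=1) = 1/22 + 1/2 + 3/22 = 15/22
H(X|Y) = Σ_y P(y)·H(X|Y=y):
  Y=0: P(Y=0) = 7/22, P(X|Y=0) = (2/7, 4/7, 1/7) → H(X|Y=0) = 1.378783
  Y=1: P(Y=1) = 15/22, P(X|Y=1) = (1/15, 11/15, 1/5) → H(X|Y=1) = 1.052982
H(X|Y) = (7/22)·1.378783 + (15/22)·1.052982 = 1.156646 bits

I(X;Y) = H(X) - H(X|Y) = 1.215875 - 1.156646 = 0.0592 bits

Cross-check via I(X;Y) = H(X) + H(Y) - H(X,Y): computing H(Y) from the column sums and H(X,Y) from the 6 cells in the same way gives H(Y) = 0.902393 bits and H(X,Y) = 2.059039 bits, so
I(X;Y) = 1.215875 + 0.902393 - 2.059039 = 0.0592 bits ✓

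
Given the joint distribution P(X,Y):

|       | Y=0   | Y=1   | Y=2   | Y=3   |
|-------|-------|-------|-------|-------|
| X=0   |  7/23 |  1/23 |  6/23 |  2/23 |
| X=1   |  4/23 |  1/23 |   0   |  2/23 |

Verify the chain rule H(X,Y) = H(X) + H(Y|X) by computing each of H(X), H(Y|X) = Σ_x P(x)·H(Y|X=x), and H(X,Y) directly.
H(X) = 0.8865 bits, H(Y|X) = 1.5865 bits, H(X,Y) = 2.4731 bits

Marginal of X (row sums):
  P(X=0) = 7/23 + 1/23 + 6/23 + 2/23 = 16/23
  P(X=1) = 4/23 + 1/23 + 0 + 2/23 = 7/23
H(X) = -[(16/23)·log₂(16/23) + (7/23)·log₂(7/23)]
  = 0.3642 + 0.5223 = 0.8865 bits

H(Y|X) = Σ_x P(x)·H(Y|X=x):
  X=0: P(X=0) = 16/23, P(Y|X=0) = (7/16, 1/16, 3/8, 1/8) → H(Y|X=0) = 1.6774
  X=1: P(X=1) = 7/23, P(Y|X=1) = (4/7, 1/7, 0, 2/7) → H(Y|X=1) = 1.3788
H(Y|X) = (16/23)·1.6774 + (7/23)·1.3788 = 1.5865 bits

H(X,Y) = -Σ_{x,y} P(x,y) log₂ P(x,y). Per-cell terms -P(x,y)·log₂P(x,y):
  X=0: 0.5223, 0.1967, 0.5057, 0.3064
  X=1: 0.4389, 0.1967, 0.0000, 0.3064
  (cells with P = 0 contribute 0)
Sum of the 8 terms: H(X,Y) = 2.4731 bits

Chain rule check:
  H(X) + H(Y|X) = 0.8865 + 1.5865 = 2.4730 bits
  H(X,Y) = 2.4731 bits
✓ Chain rule verified (Δ = 0.0001 is 4-dp rounding noise: each of the three values was rounded independently).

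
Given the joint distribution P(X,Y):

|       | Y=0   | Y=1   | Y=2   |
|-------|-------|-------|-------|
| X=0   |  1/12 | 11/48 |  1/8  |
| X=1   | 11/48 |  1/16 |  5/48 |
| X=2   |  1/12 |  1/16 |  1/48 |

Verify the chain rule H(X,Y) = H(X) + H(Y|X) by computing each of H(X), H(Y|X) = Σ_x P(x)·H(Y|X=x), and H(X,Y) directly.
H(X) = 1.4819 bits, H(Y|X) = 1.4211 bits, H(X,Y) = 2.9029 bits

Marginal of X (row sums):
  P(X=0) = 1/12 + 11/48 + 1/8 = 7/16
  P(X=1) = 11/48 + 1/16 + 5/48 = 19/48
  P(X=2) = 1/12 + 1/16 + 1/48 = 1/6
H(X) = -[(7/16)·log₂(7/16) + (19/48)·log₂(19/48) + (1/6)·log₂(1/6)]
  = 0.521782 + 0.529243 + 0.430827 = 1.4819 bits

H(Y|X) = Σ_x P(x)·H(Y|X=x):
  X=0: P(X=0) = 7/16, P(Y|X=0) = (4/21, 11/21, 2/7) → H(Y|X=0) = 1.460721
  X=1: P(X=1) = 19/48, P(Y|X=1) = (11/19, 3/19, 5/19) → H(Y|X=1) = 1.383808
  X=2: P(X=2) = 1/6, P(Y|X=2) = (1/2, 3/8, 1/8) → H(Y|X=2) = 1.405639
H(Y|X) = (7/16)·1.460721 + (19/48)·1.383808 + (1/6)·1.405639 = 1.4211 bits

H(X,Y) = -Σ_{x,y} P(x,y) log₂ P(x,y). Per-cell terms -P(x,y)·log₂P(x,y):
  X=0: 0.298747, 0.487101, 0.375000
  X=1: 0.487101, 0.250000, 0.339899
  X=2: 0.298747, 0.250000, 0.116353
Sum of the 9 terms: H(X,Y) = 2.9029 bits

Chain rule check:
  H(X) + H(Y|X) = 1.4819 + 1.4211 = 2.9030 bits
  H(X,Y) = 2.9029 bits
✓ Chain rule verified (Δ = 0.0001 is 4-dp rounding noise: each of the three values was rounded independently).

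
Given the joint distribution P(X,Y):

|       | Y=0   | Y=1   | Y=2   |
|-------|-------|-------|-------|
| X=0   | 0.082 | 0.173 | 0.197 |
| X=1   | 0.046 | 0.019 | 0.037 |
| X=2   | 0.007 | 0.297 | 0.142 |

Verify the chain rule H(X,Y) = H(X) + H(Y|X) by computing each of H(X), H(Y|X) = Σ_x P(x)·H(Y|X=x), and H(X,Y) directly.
H(X) = 1.3733 bits, H(Y|X) = 1.2813 bits, H(X,Y) = 2.6546 bits

Marginal of X (row sums):
  P(X=0) = 0.082 + 0.173 + 0.197 = 0.452
  P(X=1) = 0.046 + 0.019 + 0.037 = 0.102
  P(X=2) = 0.007 + 0.297 + 0.142 = 0.446
H(X) = -[0.452·log₂(0.452) + 0.102·log₂(0.102) + 0.446·log₂(0.446)]
  = 0.51781 + 0.33592 + 0.51954 = 1.3733 bits

H(Y|X) = Σ_x P(x)·H(Y|X=x):
  X=0: P(X=0) = 0.452, P(Y|X=0) = (41/226, 173/452, 197/452) → H(Y|X=0) = 1.49926
  X=1: P(X=1) = 0.102, P(Y|X=1) = (23/51, 19/102, 37/102) → H(Y|X=1) = 1.50042
  X=2: P(X=2) = 0.446, P(Y|X=2) = (7/446, 297/446, 71/223) → H(Y|X=2) = 1.01039
H(Y|X) = 0.452·1.49926 + 0.102·1.50042 + 0.446·1.01039 = 1.2813 bits

H(X,Y) = -Σ_{x,y} P(x,y) log₂ P(x,y). Per-cell terms -P(x,y)·log₂P(x,y):
  X=0: 0.29588, 0.43789, 0.46172
  X=1: 0.20434, 0.10864, 0.17598
  X=2: 0.05011, 0.52019, 0.39988
Sum of the 9 terms: H(X,Y) = 2.6546 bits

Chain rule check:
  H(X) + H(Y|X) = 1.3733 + 1.2813 = 2.6546 bits
  H(X,Y) = 2.6546 bits
✓ Chain rule verified.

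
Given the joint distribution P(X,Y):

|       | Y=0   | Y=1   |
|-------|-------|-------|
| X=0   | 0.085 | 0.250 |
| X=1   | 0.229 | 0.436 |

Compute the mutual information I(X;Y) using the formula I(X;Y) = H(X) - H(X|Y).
0.0063 bits

I(X;Y) = H(X) - H(X|Y)

Marginal of X (row sums):
  P(X=0) = 0.085 + 0.250 = 0.335
  P(X=1) = 0.229 + 0.436 = 0.665
H(X) = -[0.335·log₂(0.335) + 0.665·log₂(0.665)]
  = 0.5286 + 0.3914 = 0.9200 bits

Marginal of Y (column sums):
  P(Y=0) = 0.085 + 0.229 = 0.314
  P(Y=1) = 0.250 + 0.436 = 0.686
H(X|Y) = Σ_y P(y)·H(X|Y=y):
  Y=0: P(Y=0) = 0.314, P(X|Y=0) = (85/314, 229/314) → H(X|Y=0) = 0.8425
  Y=1: P(Y=1) = 0.686, P(X|Y=1) = (125/343, 218/343) → H(X|Y=1) = 0.9463
H(X|Y) = 0.314·0.8425 + 0.686·0.9463 = 0.9137 bits

I(X;Y) = H(X) - H(X|Y) = 0.9200 - 0.9137 = 0.0063 bits

Cross-check via I(X;Y) = H(X) + H(Y) - H(X,Y): computing H(Y) from the column sums and H(X,Y) from the 4 cells in the same way gives H(Y) = 0.8977 bits and H(X,Y) = 1.8114 bits, so
I(X;Y) = 0.9200 + 0.8977 - 1.8114 = 0.0063 bits ✓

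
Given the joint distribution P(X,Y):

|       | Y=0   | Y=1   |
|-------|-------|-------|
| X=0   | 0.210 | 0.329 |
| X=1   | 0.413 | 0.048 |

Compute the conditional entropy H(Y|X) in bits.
0.7421 bits

H(Y|X) = H(X,Y) - H(X)

H(X,Y) = -Σ_{x,y} P(x,y) log₂ P(x,y). Per-cell terms -P(x,y)·log₂P(x,y):
  X=0: 0.4728, 0.5277
  X=1: 0.5269, 0.2103
Sum of the 4 terms: H(X,Y) = 1.7377 bits

Marginal of X (row sums):
  P(X=0) = 0.210 + 0.329 = 0.539
  P(X=1) = 0.413 + 0.048 = 0.461
H(X) = -[0.539·log₂(0.539) + 0.461·log₂(0.461)]
  = 0.4806 + 0.5150 = 0.9956 bits

H(Y|X) = H(X,Y) - H(X) = 1.7377 - 0.9956 = 0.7421 bits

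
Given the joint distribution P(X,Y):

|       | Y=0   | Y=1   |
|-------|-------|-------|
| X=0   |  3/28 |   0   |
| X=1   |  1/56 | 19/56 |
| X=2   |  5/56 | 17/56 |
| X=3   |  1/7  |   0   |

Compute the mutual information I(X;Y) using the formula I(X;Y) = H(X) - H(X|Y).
0.5342 bits

I(X;Y) = H(X) - H(X|Y)

Marginal of X (row sums):
  P(X=0) = 3/28 + 0 = 3/28
  P(X=1) = 1/56 + 19/56 = 5/14
  P(X=2) = 5/56 + 17/56 = 11/28
  P(X=3) = 1/7 + 0 = 1/7
H(X) = -[(3/28)·log₂(3/28) + (5/14)·log₂(5/14) + (11/28)·log₂(11/28) + (1/7)·log₂(1/7)]
  = 0.34526 + 0.53051 + 0.52954 + 0.40105 = 1.80636 bits

Marginal of Y (column sums):
  P(Y=0) = 3/28 + 1/56 + 5/56 + 1/7 = 5/14
  P(Y=1) = 0 + 19/56 + 17/56 + 0 = 9/14
H(X|Y) = Σ_y P(y)·H(X|Y=y):
  Y=0: P(Y=0) = 5/14, P(X|Y=0) = (3/10, 1/20, 1/4, 2/5) → H(X|Y=0) = 1.76596
  Y=1: P(Y=1) = 9/14, P(X|Y=1) = (0, 19/36, 17/36, 0) → H(X|Y=1) = 0.99777
H(X|Y) = (5/14)·1.76596 + (9/14)·0.99777 = 1.27212 bits

I(X;Y) = H(X) - H(X|Y) = 1.80636 - 1.27212 = 0.5342 bits

Cross-check via I(X;Y) = H(X) + H(Y) - H(X,Y): computing H(Y) from the column sums and H(X,Y) from the 8 cells in the same way gives H(Y) = 0.94029 bits and H(X,Y) = 2.21241 bits, so
I(X;Y) = 1.80636 + 0.94029 - 2.21241 = 0.5342 bits ✓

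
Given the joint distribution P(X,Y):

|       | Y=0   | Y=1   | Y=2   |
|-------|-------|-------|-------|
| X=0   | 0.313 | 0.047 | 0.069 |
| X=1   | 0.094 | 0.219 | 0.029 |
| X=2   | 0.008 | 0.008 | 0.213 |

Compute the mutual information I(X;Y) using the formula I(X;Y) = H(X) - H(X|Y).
0.5693 bits

I(X;Y) = H(X) - H(X|Y)

Marginal of X (row sums):
  P(X=0) = 0.313 + 0.047 + 0.069 = 0.429
  P(X=1) = 0.094 + 0.219 + 0.029 = 0.342
  P(X=2) = 0.008 + 0.008 + 0.213 = 0.229
H(X) = -[0.429·log₂(0.429) + 0.342·log₂(0.342) + 0.229·log₂(0.229)]
  = 0.5238 + 0.5294 + 0.4870 = 1.5402 bits

Marginal of Y (column sums):
  P(Y=0) = 0.313 + 0.094 + 0.008 = 0.415
  P(Y=1) = 0.047 + 0.219 + 0.008 = 0.274
  P(Y=2) = 0.069 + 0.029 + 0.213 = 0.311
H(X|Y) = Σ_y P(y)·H(X|Y=y):
  Y=0: P(Y=0) = 0.415, P(X|Y=0) = (313/415, 94/415, 8/415) → H(X|Y=0) = 0.9020
  Y=1: P(Y=1) = 0.274, P(X|Y=1) = (47/274, 219/274, 4/137) → H(X|Y=1) = 0.8435
  Y=2: P(Y=2) = 0.311, P(X|Y=2) = (69/311, 29/311, 213/311) → H(X|Y=2) = 1.1751
H(X|Y) = 0.415·0.9020 + 0.274·0.8435 + 0.311·1.1751 = 0.9709 bits

I(X;Y) = H(X) - H(X|Y) = 1.5402 - 0.9709 = 0.5693 bits

Cross-check via I(X;Y) = H(X) + H(Y) - H(X,Y): computing H(Y) from the column sums and H(X,Y) from the 9 cells in the same way gives H(Y) = 1.5624 bits and H(X,Y) = 2.5333 bits, so
I(X;Y) = 1.5402 + 1.5624 - 2.5333 = 0.5693 bits ✓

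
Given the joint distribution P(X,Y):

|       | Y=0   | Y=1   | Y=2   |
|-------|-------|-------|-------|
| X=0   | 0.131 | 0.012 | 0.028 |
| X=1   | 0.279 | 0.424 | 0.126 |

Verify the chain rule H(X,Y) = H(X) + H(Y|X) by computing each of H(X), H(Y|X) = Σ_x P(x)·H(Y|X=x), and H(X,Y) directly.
H(X) = 0.6600 bits, H(Y|X) = 1.3604 bits, H(X,Y) = 2.0204 bits

Marginal of X (row sums):
  P(X=0) = 0.131 + 0.012 + 0.028 = 0.171
  P(X=1) = 0.279 + 0.424 + 0.126 = 0.829
H(X) = -[0.171·log₂(0.171) + 0.829·log₂(0.829)]
  = 0.4357 + 0.2243 = 0.6600 bits

H(Y|X) = Σ_x P(x)·H(Y|X=x):
  X=0: P(X=0) = 0.171, P(Y|X=0) = (131/171, 4/57, 28/171) → H(Y|X=0) = 0.9909
  X=1: P(X=1) = 0.829, P(Y|X=1) = (279/829, 424/829, 126/829) → H(Y|X=1) = 1.4366
H(Y|X) = 0.171·0.9909 + 0.829·1.4366 = 1.3604 bits

H(X,Y) = -Σ_{x,y} P(x,y) log₂ P(x,y). Per-cell terms -P(x,y)·log₂P(x,y):
  X=0: 0.3841, 0.0766, 0.1444
  X=1: 0.5138, 0.5249, 0.3766
Sum of the 6 terms: H(X,Y) = 2.0204 bits

Chain rule check:
  H(X) + H(Y|X) = 0.6600 + 1.3604 = 2.0204 bits
  H(X,Y) = 2.0204 bits
✓ Chain rule verified.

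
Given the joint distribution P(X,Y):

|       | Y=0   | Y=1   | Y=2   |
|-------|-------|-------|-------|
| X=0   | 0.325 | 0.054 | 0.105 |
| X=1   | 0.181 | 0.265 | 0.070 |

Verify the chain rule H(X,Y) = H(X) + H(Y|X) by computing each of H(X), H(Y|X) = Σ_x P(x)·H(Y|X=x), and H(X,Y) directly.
H(X) = 0.9993 bits, H(Y|X) = 1.3191 bits, H(X,Y) = 2.3184 bits

Marginal of X (row sums):
  P(X=0) = 0.325 + 0.054 + 0.105 = 0.484
  P(X=1) = 0.181 + 0.265 + 0.070 = 0.516
H(X) = -[0.484·log₂(0.484) + 0.516·log₂(0.516)]
  = 0.5067 + 0.4926 = 0.9993 bits

H(Y|X) = Σ_x P(x)·H(Y|X=x):
  X=0: P(X=0) = 0.484, P(Y|X=0) = (325/484, 27/242, 105/484) → H(Y|X=0) = 1.2171
  X=1: P(X=1) = 0.516, P(Y|X=1) = (181/516, 265/516, 35/258) → H(Y|X=1) = 1.4148
H(Y|X) = 0.484·1.2171 + 0.516·1.4148 = 1.3191 bits

H(X,Y) = -Σ_{x,y} P(x,y) log₂ P(x,y). Per-cell terms -P(x,y)·log₂P(x,y):
  X=0: 0.5270, 0.2274, 0.3414
  X=1: 0.4463, 0.5077, 0.2686
Sum of the 6 terms: H(X,Y) = 2.3184 bits

Chain rule check:
  H(X) + H(Y|X) = 0.9993 + 1.3191 = 2.3184 bits
  H(X,Y) = 2.3184 bits
✓ Chain rule verified.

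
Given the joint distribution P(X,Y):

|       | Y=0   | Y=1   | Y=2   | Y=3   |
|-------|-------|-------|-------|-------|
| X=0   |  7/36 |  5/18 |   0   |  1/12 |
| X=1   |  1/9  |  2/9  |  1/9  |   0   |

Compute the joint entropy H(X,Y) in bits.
2.4581 bits

H(X,Y) = -Σ_{x,y} P(x,y) log₂ P(x,y). Per-cell terms -P(x,y)·log₂P(x,y):
  X=0: 0.45939, 0.51333, 0.00000, 0.29875
  X=1: 0.35221, 0.48221, 0.35221, 0.00000
  (cells with P = 0 contribute 0)
Sum of the 8 terms: H(X,Y) = 2.4581 bits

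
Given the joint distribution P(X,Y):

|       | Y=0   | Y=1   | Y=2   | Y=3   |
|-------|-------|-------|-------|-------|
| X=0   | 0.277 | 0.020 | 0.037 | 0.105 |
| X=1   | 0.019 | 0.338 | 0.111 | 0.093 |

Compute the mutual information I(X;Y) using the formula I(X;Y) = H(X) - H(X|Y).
0.4586 bits

I(X;Y) = H(X) - H(X|Y)

Marginal of X (row sums):
  P(X=0) = 0.277 + 0.020 + 0.037 + 0.105 = 0.439
  P(X=1) = 0.019 + 0.338 + 0.111 + 0.093 = 0.561
H(X) = -[0.439·log₂(0.439) + 0.561·log₂(0.561)]
  = 0.5214 + 0.4678 = 0.9892 bits

Marginal of Y (column sums):
  P(Y=0) = 0.277 + 0.019 = 0.296
  P(Y=1) = 0.020 + 0.338 = 0.358
  P(Y=2) = 0.037 + 0.111 = 0.148
  P(Y=3) = 0.105 + 0.093 = 0.198
H(X|Y) = Σ_y P(y)·H(X|Y=y):
  Y=0: P(Y=0) = 0.296, P(X|Y=0) = (277/296, 19/296) → H(X|Y=0) = 0.3439
  Y=1: P(Y=1) = 0.358, P(X|Y=1) = (10/179, 169/179) → H(X|Y=1) = 0.3108
  Y=2: P(Y=2) = 0.148, P(X|Y=2) = (1/4, 3/4) → H(X|Y=2) = 0.8113
  Y=3: P(Y=3) = 0.198, P(X|Y=3) = (35/66, 31/66) → H(X|Y=3) = 0.9973
H(X|Y) = 0.296·0.3439 + 0.358·0.3108 + 0.148·0.8113 + 0.198·0.9973 = 0.5306 bits

I(X;Y) = H(X) - H(X|Y) = 0.9892 - 0.5306 = 0.4586 bits

Cross-check via I(X;Y) = H(X) + H(Y) - H(X,Y): computing H(Y) from the column sums and H(X,Y) from the 8 cells in the same way gives H(Y) = 1.9210 bits and H(X,Y) = 2.4516 bits, so
I(X;Y) = 0.9892 + 1.9210 - 2.4516 = 0.4586 bits ✓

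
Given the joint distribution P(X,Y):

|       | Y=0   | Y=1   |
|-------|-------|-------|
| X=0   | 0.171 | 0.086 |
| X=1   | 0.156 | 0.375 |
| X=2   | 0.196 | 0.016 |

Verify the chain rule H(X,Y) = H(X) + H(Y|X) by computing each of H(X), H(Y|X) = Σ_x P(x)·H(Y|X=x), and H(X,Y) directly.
H(X) = 1.4631 bits, H(Y|X) = 0.7820 bits, H(X,Y) = 2.2451 bits

Marginal of X (row sums):
  P(X=0) = 0.171 + 0.086 = 0.257
  P(X=1) = 0.156 + 0.375 = 0.531
  P(X=2) = 0.196 + 0.016 = 0.212
H(X) = -[0.257·log₂(0.257) + 0.531·log₂(0.531) + 0.212·log₂(0.212)]
  = 0.50376 + 0.48492 + 0.47443 = 1.4631 bits

H(Y|X) = Σ_x P(x)·H(Y|X=x):
  X=0: P(X=0) = 0.257, P(Y|X=0) = (171/257, 86/257) → H(Y|X=0) = 0.91959
  X=1: P(X=1) = 0.531, P(Y|X=1) = (52/177, 125/177) → H(Y|X=1) = 0.87356
  X=2: P(X=2) = 0.212, P(Y|X=2) = (49/53, 4/53) → H(Y|X=2) = 0.38602
H(Y|X) = 0.257·0.91959 + 0.531·0.87356 + 0.212·0.38602 = 0.7820 bits

H(X,Y) = -Σ_{x,y} P(x,y) log₂ P(x,y). Per-cell terms -P(x,y)·log₂P(x,y):
  X=0: 0.43570, 0.30440
  X=1: 0.41814, 0.53064
  X=2: 0.46081, 0.09545
Sum of the 6 terms: H(X,Y) = 2.2451 bits

Chain rule check:
  H(X) + H(Y|X) = 1.4631 + 0.7820 = 2.2451 bits
  H(X,Y) = 2.2451 bits
✓ Chain rule verified.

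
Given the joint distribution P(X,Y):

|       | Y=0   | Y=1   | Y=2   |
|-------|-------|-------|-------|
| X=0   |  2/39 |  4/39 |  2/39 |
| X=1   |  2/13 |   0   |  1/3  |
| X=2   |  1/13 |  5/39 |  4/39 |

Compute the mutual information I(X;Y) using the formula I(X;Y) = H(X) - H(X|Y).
0.2843 bits

I(X;Y) = H(X) - H(X|Y)

Marginal of X (row sums):
  P(X=0) = 2/39 + 4/39 + 2/39 = 8/39
  P(X=1) = 2/13 + 0 + 1/3 = 19/39
  P(X=2) = 1/13 + 5/39 + 4/39 = 4/13
H(X) = -[(8/39)·log₂(8/39) + (19/39)·log₂(19/39) + (4/13)·log₂(4/13)]
  = 0.46880 + 0.50544 + 0.52321 = 1.49745 bits

Marginal of Y (column sums):
  P(Y=0) = 2/39 + 2/13 + 1/13 = 11/39
  P(Y=1) = 4/39 + 0 + 5/39 = 3/13
  P(Y=2) = 2/39 + 1/3 + 4/39 = 19/39
H(X|Y) = Σ_y P(y)·H(X|Y=y):
  Y=0: P(Y=0) = 11/39, P(X|Y=0) = (2/11, 6/11, 3/11) → H(X|Y=0) = 1.43537
  Y=1: P(Y=1) = 3/13, P(X|Y=1) = (4/9, 0, 5/9) → H(X|Y=1) = 0.99108
  Y=2: P(Y=2) = 19/39, P(X|Y=2) = (2/19, 13/19, 4/19) → H(X|Y=2) = 1.18973
H(X|Y) = (11/39)·1.43537 + (3/13)·0.99108 + (19/39)·1.18973 = 1.21317 bits

I(X;Y) = H(X) - H(X|Y) = 1.49745 - 1.21317 = 0.2843 bits

Cross-check via I(X;Y) = H(X) + H(Y) - H(X,Y): computing H(Y) from the column sums and H(X,Y) from the 9 cells in the same way gives H(Y) = 1.50864 bits and H(X,Y) = 2.72181 bits, so
I(X;Y) = 1.49745 + 1.50864 - 2.72181 = 0.2843 bits ✓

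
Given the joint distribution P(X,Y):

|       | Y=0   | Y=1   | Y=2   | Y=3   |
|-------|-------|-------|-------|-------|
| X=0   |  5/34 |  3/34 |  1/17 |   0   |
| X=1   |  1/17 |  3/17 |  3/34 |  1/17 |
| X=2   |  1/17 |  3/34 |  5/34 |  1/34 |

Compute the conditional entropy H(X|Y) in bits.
1.4273 bits

H(X|Y) = H(X,Y) - H(Y)

H(X,Y) = -Σ_{x,y} P(x,y) log₂ P(x,y). Per-cell terms -P(x,y)·log₂P(x,y):
  X=0: 0.40670, 0.30904, 0.24044, 0.00000
  X=1: 0.24044, 0.44162, 0.30904, 0.24044
  X=2: 0.24044, 0.30904, 0.40670, 0.14963
  (cells with P = 0 contribute 0)
Sum of the 12 terms: H(X,Y) = 3.2935 bits

Marginal of Y (column sums):
  P(Y=0) = 5/34 + 1/17 + 1/17 = 9/34
  P(Y=1) = 3/34 + 3/17 + 3/34 = 6/17
  P(Y=2) = 1/17 + 3/34 + 5/34 = 5/17
  P(Y=3) = 0 + 1/17 + 1/34 = 3/34
H(Y) = -[(9/34)·log₂(9/34) + (6/17)·log₂(6/17) + (5/17)·log₂(5/17) + (3/34)·log₂(3/34)]
  = 0.50758 + 0.53029 + 0.51927 + 0.30904 = 1.8662 bits

H(X|Y) = H(X,Y) - H(Y) = 3.2935 - 1.8662 = 1.4273 bits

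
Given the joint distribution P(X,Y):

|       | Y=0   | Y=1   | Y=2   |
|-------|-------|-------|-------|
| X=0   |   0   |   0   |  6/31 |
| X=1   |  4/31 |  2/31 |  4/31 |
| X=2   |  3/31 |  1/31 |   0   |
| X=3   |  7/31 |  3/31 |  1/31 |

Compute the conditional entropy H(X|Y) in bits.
1.4257 bits

H(X|Y) = H(X,Y) - H(Y)

H(X,Y) = -Σ_{x,y} P(x,y) log₂ P(x,y). Per-cell terms -P(x,y)·log₂P(x,y):
  X=0: 0.000000, 0.000000, 0.458561
  X=1: 0.381187, 0.255109, 0.381187
  X=2: 0.326055, 0.159813, 0.000000
  X=3: 0.484771, 0.326055, 0.159813
  (cells with P = 0 contribute 0)
Sum of the 12 terms: H(X,Y) = 2.93255 bits

Marginal of Y (column sums):
  P(Y=0) = 0 + 4/31 + 3/31 + 7/31 = 14/31
  P(Y=1) = 0 + 2/31 + 1/31 + 3/31 = 6/31
  P(Y=2) = 6/31 + 4/31 + 0 + 1/31 = 11/31
H(Y) = -[(14/31)·log₂(14/31) + (6/31)·log₂(6/31) + (11/31)·log₂(11/31)]
  = 0.517928 + 0.458561 + 0.530400 = 1.50689 bits

H(X|Y) = H(X,Y) - H(Y) = 2.93255 - 1.50689 = 1.4257 bits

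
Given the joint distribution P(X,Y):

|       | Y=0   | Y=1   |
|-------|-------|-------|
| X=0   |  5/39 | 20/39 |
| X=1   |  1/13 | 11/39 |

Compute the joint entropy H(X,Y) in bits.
1.6737 bits

H(X,Y) = -Σ_{x,y} P(x,y) log₂ P(x,y). Per-cell terms -P(x,y)·log₂P(x,y):
  X=0: 0.37993, 0.49409
  X=1: 0.28465, 0.51502
Sum of the 4 terms: H(X,Y) = 1.6737 bits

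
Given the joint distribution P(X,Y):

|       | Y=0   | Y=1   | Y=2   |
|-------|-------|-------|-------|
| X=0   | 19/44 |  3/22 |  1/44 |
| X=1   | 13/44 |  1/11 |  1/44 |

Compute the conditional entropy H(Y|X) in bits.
1.0215 bits

H(Y|X) = H(X,Y) - H(X)

H(X,Y) = -Σ_{x,y} P(x,y) log₂ P(x,y). Per-cell terms -P(x,y)·log₂P(x,y):
  X=0: 0.5231, 0.3920, 0.1241
  X=1: 0.5197, 0.3145, 0.1241
Sum of the 6 terms: H(X,Y) = 1.9975 bits

Marginal of X (row sums):
  P(X=0) = 19/44 + 3/22 + 1/44 = 13/22
  P(X=1) = 13/44 + 1/11 + 1/44 = 9/22
H(X) = -[(13/22)·log₂(13/22) + (9/22)·log₂(9/22)]
  = 0.4485 + 0.5275 = 0.9760 bits

H(Y|X) = H(X,Y) - H(X) = 1.9975 - 0.9760 = 1.0215 bits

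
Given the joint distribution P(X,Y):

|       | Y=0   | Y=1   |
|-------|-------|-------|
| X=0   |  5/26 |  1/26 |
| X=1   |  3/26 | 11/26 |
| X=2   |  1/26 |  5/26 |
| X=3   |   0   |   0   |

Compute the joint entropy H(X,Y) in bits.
2.1609 bits

H(X,Y) = -Σ_{x,y} P(x,y) log₂ P(x,y). Per-cell terms -P(x,y)·log₂P(x,y):
  X=0: 0.4574, 0.1808
  X=1: 0.3595, 0.5250
  X=2: 0.1808, 0.4574
  X=3: 0.0000, 0.0000
  (cells with P = 0 contribute 0)
Sum of the 8 terms: H(X,Y) = 2.1609 bits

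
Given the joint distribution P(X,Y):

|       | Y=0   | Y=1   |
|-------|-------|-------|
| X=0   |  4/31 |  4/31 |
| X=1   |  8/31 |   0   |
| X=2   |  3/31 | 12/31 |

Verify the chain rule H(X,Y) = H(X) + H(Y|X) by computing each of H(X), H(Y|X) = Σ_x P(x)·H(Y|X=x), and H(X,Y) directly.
H(X) = 1.5154 bits, H(Y|X) = 0.6074 bits, H(X,Y) = 2.1228 bits

Marginal of X (row sums):
  P(X=0) = 4/31 + 4/31 = 8/31
  P(X=1) = 8/31 + 0 = 8/31
  P(X=2) = 3/31 + 12/31 = 15/31
H(X) = -[(8/31)·log₂(8/31) + (8/31)·log₂(8/31) + (15/31)·log₂(15/31)]
  = 0.5043 + 0.5043 + 0.5068 = 1.5154 bits

H(Y|X) = Σ_x P(x)·H(Y|X=x):
  X=0: P(X=0) = 8/31, P(Y|X=0) = (1/2, 1/2) → H(Y|X=0) = 1.0000
  X=1: P(X=1) = 8/31, P(Y|X=1) = (1, 0) → H(Y|X=1) = 0.0000
  X=2: P(X=2) = 15/31, P(Y|X=2) = (1/5, 4/5) → H(Y|X=2) = 0.7219
H(Y|X) = (8/31)·1.0000 + (8/31)·0.0000 + (15/31)·0.7219 = 0.6074 bits

H(X,Y) = -Σ_{x,y} P(x,y) log₂ P(x,y). Per-cell terms -P(x,y)·log₂P(x,y):
  X=0: 0.3812, 0.3812
  X=1: 0.5043, 0.0000
  X=2: 0.3261, 0.5300
  (cells with P = 0 contribute 0)
Sum of the 6 terms: H(X,Y) = 2.1228 bits

Chain rule check:
  H(X) + H(Y|X) = 1.5154 + 0.6074 = 2.1228 bits
  H(X,Y) = 2.1228 bits
✓ Chain rule verified.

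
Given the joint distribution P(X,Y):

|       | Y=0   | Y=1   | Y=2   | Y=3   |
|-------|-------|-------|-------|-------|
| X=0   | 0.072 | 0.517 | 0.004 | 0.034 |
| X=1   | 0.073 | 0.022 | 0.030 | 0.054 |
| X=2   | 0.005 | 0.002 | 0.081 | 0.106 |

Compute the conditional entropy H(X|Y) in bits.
0.7242 bits

H(X|Y) = H(X,Y) - H(Y)

H(X,Y) = -Σ_{x,y} P(x,y) log₂ P(x,y). Per-cell terms -P(x,y)·log₂P(x,y):
  X=0: 0.2733019, 0.4920619, 0.0318631, 0.1658629
  X=1: 0.2756451, 0.1211398, 0.1517668, 0.2273884
  X=2: 0.0382193, 0.0179316, 0.2937007, 0.3432136
Sum of the 12 terms: H(X,Y) = 2.432095 bits

Marginal of Y (column sums):
  P(Y=0) = 0.072 + 0.073 + 0.005 = 0.150
  P(Y=1) = 0.517 + 0.022 + 0.002 = 0.541
  P(Y=2) = 0.004 + 0.030 + 0.081 = 0.115
  P(Y=3) = 0.034 + 0.054 + 0.106 = 0.194
H(Y) = -[0.150·log₂(0.150) + 0.541·log₂(0.541) + 0.115·log₂(0.115) + 0.194·log₂(0.194)]
  = 0.4105448 + 0.4794880 + 0.3588338 + 0.4589791 = 1.707846 bits

H(X|Y) = H(X,Y) - H(Y) = 2.432095 - 1.707846 = 0.7242 bits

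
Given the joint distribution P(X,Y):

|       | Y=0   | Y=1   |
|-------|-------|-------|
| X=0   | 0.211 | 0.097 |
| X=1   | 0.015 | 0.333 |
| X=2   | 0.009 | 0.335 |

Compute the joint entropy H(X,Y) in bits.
2.0090 bits

H(X,Y) = -Σ_{x,y} P(x,y) log₂ P(x,y). Per-cell terms -P(x,y)·log₂P(x,y):
  X=0: 0.47363, 0.32649
  X=1: 0.09088, 0.52827
  X=2: 0.06116, 0.52855
Sum of the 6 terms: H(X,Y) = 2.0090 bits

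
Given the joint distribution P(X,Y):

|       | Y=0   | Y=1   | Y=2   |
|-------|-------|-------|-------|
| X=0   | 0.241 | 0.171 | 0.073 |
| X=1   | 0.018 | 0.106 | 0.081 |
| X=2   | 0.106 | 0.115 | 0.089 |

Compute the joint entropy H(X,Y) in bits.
2.9600 bits

H(X,Y) = -Σ_{x,y} P(x,y) log₂ P(x,y). Per-cell terms -P(x,y)·log₂P(x,y):
  X=0: 0.49475, 0.43570, 0.27565
  X=1: 0.10433, 0.34321, 0.29370
  X=2: 0.34321, 0.35883, 0.31061
Sum of the 9 terms: H(X,Y) = 2.9600 bits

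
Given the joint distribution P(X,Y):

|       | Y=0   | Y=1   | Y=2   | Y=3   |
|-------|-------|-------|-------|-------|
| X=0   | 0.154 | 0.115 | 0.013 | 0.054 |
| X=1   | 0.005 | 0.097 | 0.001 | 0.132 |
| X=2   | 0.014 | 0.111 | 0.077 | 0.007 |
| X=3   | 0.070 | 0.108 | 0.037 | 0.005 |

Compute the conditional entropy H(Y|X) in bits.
1.4741 bits

H(Y|X) = H(X,Y) - H(X)

H(X,Y) = -Σ_{x,y} P(x,y) log₂ P(x,y). Per-cell terms -P(x,y)·log₂P(x,y):
  X=0: 0.41565, 0.35883, 0.08145, 0.22739
  X=1: 0.03822, 0.32649, 0.00997, 0.38562
  X=2: 0.08622, 0.35202, 0.28482, 0.05011
  X=3: 0.26856, 0.34678, 0.17598, 0.03822
Sum of the 16 terms: H(X,Y) = 3.4463 bits

Marginal of X (row sums):
  P(X=0) = 0.154 + 0.115 + 0.013 + 0.054 = 0.336
  P(X=1) = 0.005 + 0.097 + 0.001 + 0.132 = 0.235
  P(X=2) = 0.014 + 0.111 + 0.077 + 0.007 = 0.209
  P(X=3) = 0.070 + 0.108 + 0.037 + 0.005 = 0.220
H(X) = -[0.336·log₂(0.336) + 0.235·log₂(0.235) + 0.209·log₂(0.209) + 0.220·log₂(0.220)]
  = 0.52868 + 0.49098 + 0.47201 + 0.48057 = 1.9722 bits

H(Y|X) = H(X,Y) - H(X) = 3.4463 - 1.9722 = 1.4741 bits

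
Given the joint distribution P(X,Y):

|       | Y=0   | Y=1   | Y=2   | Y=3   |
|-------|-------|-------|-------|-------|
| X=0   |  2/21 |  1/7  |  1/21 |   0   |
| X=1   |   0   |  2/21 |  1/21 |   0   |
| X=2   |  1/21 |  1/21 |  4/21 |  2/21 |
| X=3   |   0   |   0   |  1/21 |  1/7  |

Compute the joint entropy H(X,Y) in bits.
3.2728 bits

H(X,Y) = -Σ_{x,y} P(x,y) log₂ P(x,y). Per-cell terms -P(x,y)·log₂P(x,y):
  X=0: 0.32308, 0.40105, 0.20916, 0.00000
  X=1: 0.00000, 0.32308, 0.20916, 0.00000
  X=2: 0.20916, 0.20916, 0.45568, 0.32308
  X=3: 0.00000, 0.00000, 0.20916, 0.40105
  (cells with P = 0 contribute 0)
Sum of the 16 terms: H(X,Y) = 3.2728 bits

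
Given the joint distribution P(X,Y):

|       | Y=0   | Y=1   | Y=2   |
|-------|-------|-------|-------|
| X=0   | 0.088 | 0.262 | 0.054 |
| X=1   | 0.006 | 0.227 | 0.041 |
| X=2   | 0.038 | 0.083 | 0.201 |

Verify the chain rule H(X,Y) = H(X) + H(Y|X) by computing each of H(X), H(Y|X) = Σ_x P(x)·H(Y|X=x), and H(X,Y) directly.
H(X) = 1.5665 bits, H(Y|X) = 1.1372 bits, H(X,Y) = 2.7036 bits

Marginal of X (row sums):
  P(X=0) = 0.088 + 0.262 + 0.054 = 0.404
  P(X=1) = 0.006 + 0.227 + 0.041 = 0.274
  P(X=2) = 0.038 + 0.083 + 0.201 = 0.322
H(X) = -[0.404·log₂(0.404) + 0.274·log₂(0.274) + 0.322·log₂(0.322)]
  = 0.5282594 + 0.5117641 + 0.5264273 = 1.5665 bits

H(Y|X) = Σ_x P(x)·H(Y|X=x):
  X=0: P(X=0) = 0.404, P(Y|X=0) = (22/101, 131/202, 27/202) → H(Y|X=0) = 1.2721948
  X=1: P(X=1) = 0.274, P(Y|X=1) = (3/137, 227/274, 41/274) → H(Y|X=1) = 0.7557112
  X=2: P(X=2) = 0.322, P(Y|X=2) = (19/161, 83/322, 201/322) → H(Y|X=2) = 1.2923737
H(Y|X) = 0.404·1.2721948 + 0.274·0.7557112 + 0.322·1.2923737 = 1.1372 bits

H(X,Y) = -Σ_{x,y} P(x,y) log₂ P(x,y). Per-cell terms -P(x,y)·log₂P(x,y):
  X=0: 0.3085590, 0.5062787, 0.2273884
  X=1: 0.0442849, 0.4856065, 0.1889375
  X=2: 0.1792786, 0.2980318, 0.4652613
Sum of the 9 terms: H(X,Y) = 2.7036 bits

Chain rule check:
  H(X) + H(Y|X) = 1.5665 + 1.1372 = 2.7037 bits
  H(X,Y) = 2.7036 bits
✓ Chain rule verified (Δ = 0.0001 is 4-dp rounding noise: each of the three values was rounded independently).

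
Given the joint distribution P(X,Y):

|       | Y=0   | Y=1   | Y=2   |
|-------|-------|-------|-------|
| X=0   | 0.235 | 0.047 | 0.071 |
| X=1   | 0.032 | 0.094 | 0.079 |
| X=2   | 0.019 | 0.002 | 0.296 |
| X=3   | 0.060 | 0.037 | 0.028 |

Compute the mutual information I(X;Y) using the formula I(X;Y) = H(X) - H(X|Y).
0.4365 bits

I(X;Y) = H(X) - H(X|Y)

Marginal of X (row sums):
  P(X=0) = 0.235 + 0.047 + 0.071 = 0.353
  P(X=1) = 0.032 + 0.094 + 0.079 = 0.205
  P(X=2) = 0.019 + 0.002 + 0.296 = 0.317
  P(X=3) = 0.060 + 0.037 + 0.028 = 0.125
H(X) = -[0.353·log₂(0.353) + 0.205·log₂(0.205) + 0.317·log₂(0.317) + 0.125·log₂(0.125)]
  = 0.5303 + 0.4687 + 0.5254 + 0.3750 = 1.8994 bits

Marginal of Y (column sums):
  P(Y=0) = 0.235 + 0.032 + 0.019 + 0.060 = 0.346
  P(Y=1) = 0.047 + 0.094 + 0.002 + 0.037 = 0.180
  P(Y=2) = 0.071 + 0.079 + 0.296 + 0.028 = 0.474
H(X|Y) = Σ_y P(y)·H(X|Y=y):
  Y=0: P(Y=0) = 0.346, P(X|Y=0) = (235/346, 16/173, 19/346, 30/173) → H(X|Y=0) = 1.3650
  Y=1: P(Y=1) = 0.180, P(X|Y=1) = (47/180, 47/90, 1/90, 37/180) → H(X|Y=1) = 1.5366
  Y=2: P(Y=2) = 0.474, P(X|Y=2) = (71/474, 1/6, 148/237, 14/237) → H(X|Y=2) = 1.5064
H(X|Y) = 0.346·1.3650 + 0.180·1.5366 + 0.474·1.5064 = 1.4629 bits

I(X;Y) = H(X) - H(X|Y) = 1.8994 - 1.4629 = 0.4365 bits

Cross-check via I(X;Y) = H(X) + H(Y) - H(X,Y): computing H(Y) from the column sums and H(X,Y) from the 12 cells in the same way gives H(Y) = 1.4856 bits and H(X,Y) = 2.9485 bits, so
I(X;Y) = 1.8994 + 1.4856 - 2.9485 = 0.4365 bits ✓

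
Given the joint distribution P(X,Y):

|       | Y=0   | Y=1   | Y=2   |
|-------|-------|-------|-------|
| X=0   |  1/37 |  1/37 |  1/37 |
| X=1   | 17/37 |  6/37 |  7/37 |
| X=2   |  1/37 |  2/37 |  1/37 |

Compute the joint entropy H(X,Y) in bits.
2.3271 bits

H(X,Y) = -Σ_{x,y} P(x,y) log₂ P(x,y). Per-cell terms -P(x,y)·log₂P(x,y):
  X=0: 0.1408, 0.1408, 0.1408
  X=1: 0.5155, 0.4256, 0.4545
  X=2: 0.1408, 0.2275, 0.1408
Sum of the 9 terms: H(X,Y) = 2.3271 bits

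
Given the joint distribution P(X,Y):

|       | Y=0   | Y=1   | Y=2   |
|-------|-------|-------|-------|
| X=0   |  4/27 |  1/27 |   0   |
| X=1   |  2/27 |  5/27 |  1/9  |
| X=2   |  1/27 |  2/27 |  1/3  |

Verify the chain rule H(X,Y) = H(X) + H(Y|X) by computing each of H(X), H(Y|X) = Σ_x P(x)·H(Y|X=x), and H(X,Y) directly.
H(X) = 1.5012 bits, H(Y|X) = 1.1465 bits, H(X,Y) = 2.6477 bits

Marginal of X (row sums):
  P(X=0) = 4/27 + 1/27 + 0 = 5/27
  P(X=1) = 2/27 + 5/27 + 1/9 = 10/27
  P(X=2) = 1/27 + 2/27 + 1/3 = 4/9
H(X) = -[(5/27)·log₂(5/27) + (10/27)·log₂(10/27) + (4/9)·log₂(4/9)]
  = 0.450548 + 0.530726 + 0.519967 = 1.5012 bits

H(Y|X) = Σ_x P(x)·H(Y|X=x):
  X=0: P(X=0) = 5/27, P(Y|X=0) = (4/5, 1/5, 0) → H(Y|X=0) = 0.721928
  X=1: P(X=1) = 10/27, P(Y|X=1) = (1/5, 1/2, 3/10) → H(Y|X=1) = 1.485475
  X=2: P(X=2) = 4/9, P(Y|X=2) = (1/12, 1/6, 3/4) → H(Y|X=2) = 1.040852
H(Y|X) = (5/27)·0.721928 + (10/27)·1.485475 + (4/9)·1.040852 = 1.1465 bits

H(X,Y) = -Σ_{x,y} P(x,y) log₂ P(x,y). Per-cell terms -P(x,y)·log₂P(x,y):
  X=0: 0.408131, 0.176107, 0.000000
  X=1: 0.278140, 0.450548, 0.352214
  X=2: 0.176107, 0.278140, 0.528321
  (cells with P = 0 contribute 0)
Sum of the 9 terms: H(X,Y) = 2.6477 bits

Chain rule check:
  H(X) + H(Y|X) = 1.5012 + 1.1465 = 2.6477 bits
  H(X,Y) = 2.6477 bits
✓ Chain rule verified.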